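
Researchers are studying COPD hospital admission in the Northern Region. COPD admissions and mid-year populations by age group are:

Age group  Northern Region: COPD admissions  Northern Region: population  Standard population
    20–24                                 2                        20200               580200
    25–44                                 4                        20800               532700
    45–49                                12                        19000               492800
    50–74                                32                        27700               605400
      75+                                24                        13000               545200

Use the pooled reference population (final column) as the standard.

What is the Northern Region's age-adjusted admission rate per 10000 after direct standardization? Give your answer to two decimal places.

Age-specific rates per 10000 for the Northern Region: 0.99, 1.92, 6.32, 11.55, 18.46.
Standard total = 2756300; weights = 0.2105, 0.1933, 0.1788, 0.2196, 0.1978.
Standardized rate: 0.2105×0.99 + 0.1933×1.92 + 0.1788×6.32 + 0.2196×11.55 + 0.1978×18.46 = 7.8984 per 10000.

7.90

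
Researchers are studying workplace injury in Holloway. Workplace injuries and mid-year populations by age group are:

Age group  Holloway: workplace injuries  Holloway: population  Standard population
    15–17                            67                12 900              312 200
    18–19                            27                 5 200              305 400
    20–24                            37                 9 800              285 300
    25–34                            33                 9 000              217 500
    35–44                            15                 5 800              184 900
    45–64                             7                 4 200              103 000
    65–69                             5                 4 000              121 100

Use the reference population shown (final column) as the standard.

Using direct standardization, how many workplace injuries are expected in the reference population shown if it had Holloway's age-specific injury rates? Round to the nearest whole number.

5883

Age-specific rates per 10 000 for Holloway: 51.94, 51.92, 37.76, 36.67, 25.86, 16.67, 12.50.
Expected workplace injuries = Σ (standard pop × age-specific rate ÷ 10 000)
= 312 200×51.94/10 000 + 305 400×51.92/10 000 + 285 300×37.76/10 000 + 217 500×36.67/10 000 + 184 900×25.86/10 000 + 103 000×16.67/10 000 + 121 100×12.50/10 000
= 1621.50 + 1585.73 + 1077.15 + 797.50 + 478.19 + 171.67 + 151.38 = 5883.12.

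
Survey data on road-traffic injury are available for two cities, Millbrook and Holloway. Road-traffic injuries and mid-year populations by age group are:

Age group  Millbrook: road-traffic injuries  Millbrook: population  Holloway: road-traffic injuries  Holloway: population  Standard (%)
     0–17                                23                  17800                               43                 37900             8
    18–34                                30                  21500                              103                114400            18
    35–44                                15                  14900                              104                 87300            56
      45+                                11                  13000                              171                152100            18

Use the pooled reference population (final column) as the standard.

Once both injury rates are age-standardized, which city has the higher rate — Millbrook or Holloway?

Holloway

Age-specific rates per 100000 for Millbrook: 129.21, 139.53, 100.67, 84.62.
For Holloway: 113.46, 90.03, 119.13, 112.43.
Standard weights: 0.08, 0.18, 0.56, 0.18.
Millbrook: 0.0800×129.21 + 0.1800×139.53 + 0.5600×100.67 + 0.1800×84.62 = 107.0600 per 100000.
Holloway: 0.0800×113.46 + 0.1800×90.03 + 0.5600×119.13 + 0.1800×112.43 = 112.2320 per 100000.
The crude rates (117.56 vs 107.48) would put Millbrook higher, but that reflects its age composition; once standardized to a common age structure, Holloway has the higher underlying rate.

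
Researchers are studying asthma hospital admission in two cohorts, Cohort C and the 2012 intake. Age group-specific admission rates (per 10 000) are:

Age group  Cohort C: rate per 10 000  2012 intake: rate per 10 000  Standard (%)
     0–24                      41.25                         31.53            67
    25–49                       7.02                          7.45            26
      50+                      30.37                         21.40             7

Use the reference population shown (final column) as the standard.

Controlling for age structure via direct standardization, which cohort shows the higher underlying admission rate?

Standard weights: 0.67, 0.26, 0.07.
Cohort C: 0.6700×41.25 + 0.2600×7.02 + 0.0700×30.37 = 31.5886 per 10 000.
The 2012 intake: 0.6700×31.53 + 0.2600×7.45 + 0.0700×21.40 = 24.5601 per 10 000.

Cohort C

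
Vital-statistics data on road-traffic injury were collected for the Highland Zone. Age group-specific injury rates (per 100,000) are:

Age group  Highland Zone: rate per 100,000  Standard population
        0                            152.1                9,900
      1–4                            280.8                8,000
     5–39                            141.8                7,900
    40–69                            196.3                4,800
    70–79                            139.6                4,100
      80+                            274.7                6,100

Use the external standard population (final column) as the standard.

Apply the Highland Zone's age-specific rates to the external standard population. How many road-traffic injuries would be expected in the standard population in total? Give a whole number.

Expected road-traffic injuries = Σ (standard pop × age-specific rate ÷ 100,000)
= 9,900×152.1/100,000 + 8,000×280.8/100,000 + 7,900×141.8/100,000 + 4,800×196.3/100,000 + 4,100×139.6/100,000 + 6,100×274.7/100,000
= 15.06 + 22.46 + 11.20 + 9.42 + 5.72 + 16.76 = 80.63.

81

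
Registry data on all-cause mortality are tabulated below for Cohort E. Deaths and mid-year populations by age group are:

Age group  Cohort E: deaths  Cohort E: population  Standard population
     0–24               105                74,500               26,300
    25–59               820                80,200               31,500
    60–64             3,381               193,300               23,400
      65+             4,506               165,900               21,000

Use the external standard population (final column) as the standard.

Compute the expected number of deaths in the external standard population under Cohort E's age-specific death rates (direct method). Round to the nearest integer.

1339

Age-specific rates per 1,000 for Cohort E: 1.409, 10.224, 17.491, 27.161.
Expected deaths = Σ (standard pop × age-specific rate ÷ 1,000)
= 26,300×1.409/1,000 + 31,500×10.224/1,000 + 23,400×17.491/1,000 + 21,000×27.161/1,000
= 37.07 + 322.07 + 409.29 + 570.38 = 1338.80.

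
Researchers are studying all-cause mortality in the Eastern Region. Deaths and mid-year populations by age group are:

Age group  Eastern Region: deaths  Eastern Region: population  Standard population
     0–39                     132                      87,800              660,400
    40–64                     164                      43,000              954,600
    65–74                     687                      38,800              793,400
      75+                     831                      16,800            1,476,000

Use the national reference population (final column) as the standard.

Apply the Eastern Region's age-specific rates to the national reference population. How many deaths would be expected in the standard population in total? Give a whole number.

91691

Age-specific rates per 100,000 for the Eastern Region: 150.34, 381.40, 1770.62, 4946.43.
Expected deaths = Σ (standard pop × age-specific rate ÷ 100,000)
= 660,400×150.34/100,000 + 954,600×381.40/100,000 + 793,400×1770.62/100,000 + 1,476,000×4946.43/100,000
= 992.86 + 3640.80 + 14048.09 + 73009.29 = 91691.03.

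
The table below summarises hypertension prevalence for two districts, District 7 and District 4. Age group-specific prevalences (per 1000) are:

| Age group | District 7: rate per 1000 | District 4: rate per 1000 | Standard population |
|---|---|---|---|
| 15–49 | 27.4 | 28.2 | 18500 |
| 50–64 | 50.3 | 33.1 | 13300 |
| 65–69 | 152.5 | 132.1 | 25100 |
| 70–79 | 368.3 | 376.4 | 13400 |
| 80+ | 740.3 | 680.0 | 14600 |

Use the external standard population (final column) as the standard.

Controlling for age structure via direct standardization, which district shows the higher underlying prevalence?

District 7

Standard total = 84900; weights = 0.2179, 0.1567, 0.2956, 0.1578, 0.1720.
District 7: 0.2179×27.4 + 0.1567×50.3 + 0.2956×152.5 + 0.1578×368.3 + 0.1720×740.3 = 244.3727 per 1000.
District 4: 0.2179×28.2 + 0.1567×33.1 + 0.2956×132.1 + 0.1578×376.4 + 0.1720×680.0 = 226.7303 per 1000.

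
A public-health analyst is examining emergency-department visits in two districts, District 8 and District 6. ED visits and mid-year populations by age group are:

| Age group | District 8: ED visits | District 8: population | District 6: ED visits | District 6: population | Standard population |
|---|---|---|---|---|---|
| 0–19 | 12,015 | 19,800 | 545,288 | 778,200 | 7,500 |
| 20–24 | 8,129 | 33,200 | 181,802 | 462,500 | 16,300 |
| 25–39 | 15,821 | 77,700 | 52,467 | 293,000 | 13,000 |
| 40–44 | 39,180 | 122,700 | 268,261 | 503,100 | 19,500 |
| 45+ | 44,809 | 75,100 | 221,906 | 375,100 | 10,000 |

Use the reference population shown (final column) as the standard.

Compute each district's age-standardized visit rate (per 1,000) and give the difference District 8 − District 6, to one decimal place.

Age-specific rates per 1,000 for District 8: 606.818, 244.849, 203.616, 319.315, 596.658.
For District 6: 700.704, 393.085, 179.068, 533.216, 591.592.
Standard total = 66,300; weights = 0.1131, 0.2459, 0.1961, 0.2941, 0.1508.
District 8: 0.1131×606.818 + 0.2459×244.849 + 0.1961×203.616 + 0.2941×319.315 + 0.1508×596.658 = 352.6761 per 1,000.
District 6: 0.1131×700.704 + 0.2459×393.085 + 0.1961×179.068 + 0.2941×533.216 + 0.1508×591.592 = 457.0753 per 1,000.
Difference = 352.6761 − 457.0753 = -104.3992.

-104.4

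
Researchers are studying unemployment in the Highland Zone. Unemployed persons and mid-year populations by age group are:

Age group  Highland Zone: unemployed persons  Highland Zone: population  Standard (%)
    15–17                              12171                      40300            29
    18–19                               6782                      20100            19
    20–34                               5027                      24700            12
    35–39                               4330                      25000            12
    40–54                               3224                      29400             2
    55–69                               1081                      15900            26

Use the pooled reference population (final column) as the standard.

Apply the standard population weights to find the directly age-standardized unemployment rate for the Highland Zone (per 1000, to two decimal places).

Age-specific rates per 1000 for the Highland Zone: 302.010, 337.413, 203.522, 173.200, 109.660, 67.987.
Standard weights: 0.29, 0.19, 0.12, 0.12, 0.02, 0.26.
Standardized rate: 0.2900×302.010 + 0.1900×337.413 + 0.1200×203.522 + 0.1200×173.200 + 0.0200×109.660 + 0.2600×67.987 = 216.7679 per 1000.

216.77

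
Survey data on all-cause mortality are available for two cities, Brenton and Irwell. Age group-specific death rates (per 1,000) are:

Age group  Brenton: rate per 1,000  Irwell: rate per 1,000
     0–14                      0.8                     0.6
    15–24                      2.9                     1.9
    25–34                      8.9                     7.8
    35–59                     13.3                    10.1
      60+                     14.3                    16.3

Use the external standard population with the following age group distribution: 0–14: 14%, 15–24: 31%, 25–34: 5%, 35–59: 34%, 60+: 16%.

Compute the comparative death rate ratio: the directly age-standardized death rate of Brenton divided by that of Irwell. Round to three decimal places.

1.163

Standard weights: 0.14, 0.31, 0.05, 0.34, 0.16.
Brenton: 0.1400×0.8 + 0.3100×2.9 + 0.0500×8.9 + 0.3400×13.3 + 0.1600×14.3 = 8.2660 per 1,000.
Irwell: 0.1400×0.6 + 0.3100×1.9 + 0.0500×7.8 + 0.3400×10.1 + 0.1600×16.3 = 7.1050 per 1,000.
Ratio = 8.2660 ÷ 7.1050 = 1.16341.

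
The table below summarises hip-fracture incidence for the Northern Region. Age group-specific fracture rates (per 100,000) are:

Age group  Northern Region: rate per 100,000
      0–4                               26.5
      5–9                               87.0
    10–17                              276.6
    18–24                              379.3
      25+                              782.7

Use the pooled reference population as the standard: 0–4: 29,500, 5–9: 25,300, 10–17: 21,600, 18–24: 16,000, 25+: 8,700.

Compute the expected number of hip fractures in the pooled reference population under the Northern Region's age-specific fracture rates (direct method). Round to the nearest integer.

Expected hip fractures = Σ (standard pop × age-specific rate ÷ 100,000)
= 29,500×26.5/100,000 + 25,300×87.0/100,000 + 21,600×276.6/100,000 + 16,000×379.3/100,000 + 8,700×782.7/100,000
= 7.82 + 22.01 + 59.75 + 60.69 + 68.09 = 218.36.

218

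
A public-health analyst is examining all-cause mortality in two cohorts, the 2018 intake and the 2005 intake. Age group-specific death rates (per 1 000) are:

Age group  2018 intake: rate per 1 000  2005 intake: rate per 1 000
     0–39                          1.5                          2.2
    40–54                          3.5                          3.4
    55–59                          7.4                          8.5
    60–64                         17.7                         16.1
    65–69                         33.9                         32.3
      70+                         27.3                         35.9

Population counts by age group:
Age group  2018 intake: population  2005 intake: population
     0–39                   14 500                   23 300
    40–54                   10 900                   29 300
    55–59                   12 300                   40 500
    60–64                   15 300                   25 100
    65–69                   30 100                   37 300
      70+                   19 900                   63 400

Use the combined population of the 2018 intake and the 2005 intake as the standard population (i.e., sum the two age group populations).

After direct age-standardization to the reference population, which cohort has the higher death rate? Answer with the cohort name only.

Combined standard total = 321 900; weights = 0.1174, 0.1249, 0.1640, 0.1255, 0.2094, 0.2588.
The 2018 intake: 0.1174×1.5 + 0.1249×3.5 + 0.1640×7.4 + 0.1255×17.7 + 0.2094×33.9 + 0.2588×27.3 = 18.2111 per 1 000.
The 2005 intake: 0.1174×2.2 + 0.1249×3.4 + 0.1640×8.5 + 0.1255×16.1 + 0.2094×32.3 + 0.2588×35.9 = 20.1509 per 1 000.

2005 intake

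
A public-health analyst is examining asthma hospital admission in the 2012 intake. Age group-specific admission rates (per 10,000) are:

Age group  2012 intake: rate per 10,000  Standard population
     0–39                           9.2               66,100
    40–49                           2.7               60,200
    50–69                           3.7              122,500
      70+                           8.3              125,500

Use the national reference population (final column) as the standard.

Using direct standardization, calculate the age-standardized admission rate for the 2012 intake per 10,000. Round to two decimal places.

Standard total = 374,300; weights = 0.1766, 0.1608, 0.3273, 0.3353.
Standardized rate: 0.1766×9.2 + 0.1608×2.7 + 0.3273×3.7 + 0.3353×8.3 = 6.0528 per 10,000.

6.05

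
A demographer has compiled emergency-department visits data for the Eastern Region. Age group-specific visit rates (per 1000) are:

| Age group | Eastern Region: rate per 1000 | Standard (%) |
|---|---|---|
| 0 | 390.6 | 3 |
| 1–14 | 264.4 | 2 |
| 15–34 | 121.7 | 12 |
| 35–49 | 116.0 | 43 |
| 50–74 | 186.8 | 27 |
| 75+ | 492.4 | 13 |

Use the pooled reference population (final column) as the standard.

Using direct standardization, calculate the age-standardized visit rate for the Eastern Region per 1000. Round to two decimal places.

Standard weights: 0.03, 0.02, 0.12, 0.43, 0.27, 0.13.
Standardized rate: 0.0300×390.6 + 0.0200×264.4 + 0.1200×121.7 + 0.4300×116.0 + 0.2700×186.8 + 0.1300×492.4 = 195.9380 per 1000.

195.94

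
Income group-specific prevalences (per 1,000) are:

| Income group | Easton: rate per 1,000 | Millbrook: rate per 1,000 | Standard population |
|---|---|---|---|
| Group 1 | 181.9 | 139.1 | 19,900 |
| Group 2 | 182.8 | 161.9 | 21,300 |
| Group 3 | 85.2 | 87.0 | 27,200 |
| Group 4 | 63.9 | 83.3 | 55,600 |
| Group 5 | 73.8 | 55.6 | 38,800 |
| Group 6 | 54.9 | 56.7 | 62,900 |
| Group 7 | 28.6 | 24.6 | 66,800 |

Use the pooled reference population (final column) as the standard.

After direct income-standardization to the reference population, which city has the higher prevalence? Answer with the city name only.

Easton

Standard total = 292,500; weights = 0.0680, 0.0728, 0.0930, 0.1901, 0.1326, 0.2150, 0.2284.
Easton: 0.0680×181.9 + 0.0728×182.8 + 0.0930×85.2 + 0.1901×63.9 + 0.1326×73.8 + 0.2150×54.9 + 0.2284×28.6 = 73.8833 per 1,000.
Millbrook: 0.0680×139.1 + 0.0728×161.9 + 0.0930×87.0 + 0.1901×83.3 + 0.1326×55.6 + 0.2150×56.7 + 0.2284×24.6 = 70.3639 per 1,000.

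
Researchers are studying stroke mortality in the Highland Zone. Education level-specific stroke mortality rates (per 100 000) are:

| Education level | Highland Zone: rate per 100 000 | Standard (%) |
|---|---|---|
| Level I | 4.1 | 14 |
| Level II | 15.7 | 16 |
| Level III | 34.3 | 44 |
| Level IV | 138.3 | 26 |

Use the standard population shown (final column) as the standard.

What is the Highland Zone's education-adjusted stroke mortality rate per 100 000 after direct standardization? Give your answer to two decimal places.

54.14

Standard weights: 0.14, 0.16, 0.44, 0.26.
Standardized rate: 0.1400×4.1 + 0.1600×15.7 + 0.4400×34.3 + 0.2600×138.3 = 54.1360 per 100 000.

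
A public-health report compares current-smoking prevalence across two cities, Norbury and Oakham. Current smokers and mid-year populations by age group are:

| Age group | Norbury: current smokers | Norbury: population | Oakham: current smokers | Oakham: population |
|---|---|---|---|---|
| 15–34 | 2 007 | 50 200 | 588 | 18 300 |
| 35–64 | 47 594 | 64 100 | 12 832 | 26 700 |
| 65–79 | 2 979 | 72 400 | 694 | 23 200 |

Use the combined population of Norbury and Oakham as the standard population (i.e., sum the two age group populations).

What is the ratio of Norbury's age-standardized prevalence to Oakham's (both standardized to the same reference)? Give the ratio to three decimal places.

1.521

Age-specific rates per 1 000 for Norbury: 39.980, 742.496, 41.146.
For Oakham: 32.131, 480.599, 29.914.
Combined standard total = 254 900; weights = 0.2687, 0.3562, 0.3750.
Norbury: 0.2687×39.980 + 0.3562×742.496 + 0.3750×41.146 = 290.6664 per 1 000.
Oakham: 0.2687×32.131 + 0.3562×480.599 + 0.3750×29.914 = 191.0520 per 1 000.
Ratio = 290.6664 ÷ 191.0520 = 1.52140.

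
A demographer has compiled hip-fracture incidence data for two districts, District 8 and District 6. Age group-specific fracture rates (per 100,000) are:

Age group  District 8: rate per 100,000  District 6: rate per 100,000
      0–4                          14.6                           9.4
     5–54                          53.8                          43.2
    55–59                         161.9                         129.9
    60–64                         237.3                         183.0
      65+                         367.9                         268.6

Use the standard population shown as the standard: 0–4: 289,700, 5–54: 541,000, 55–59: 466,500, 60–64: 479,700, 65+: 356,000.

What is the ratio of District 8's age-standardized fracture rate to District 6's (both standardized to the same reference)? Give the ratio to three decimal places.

Standard total = 2,132,900; weights = 0.1358, 0.2536, 0.2187, 0.2249, 0.1669.
District 8: 0.1358×14.6 + 0.2536×53.8 + 0.2187×161.9 + 0.2249×237.3 + 0.1669×367.9 = 165.8151 per 100,000.
District 6: 0.1358×9.4 + 0.2536×43.2 + 0.2187×129.9 + 0.2249×183.0 + 0.1669×268.6 = 126.6348 per 100,000.
Ratio = 165.8151 ÷ 126.6348 = 1.30940.

1.309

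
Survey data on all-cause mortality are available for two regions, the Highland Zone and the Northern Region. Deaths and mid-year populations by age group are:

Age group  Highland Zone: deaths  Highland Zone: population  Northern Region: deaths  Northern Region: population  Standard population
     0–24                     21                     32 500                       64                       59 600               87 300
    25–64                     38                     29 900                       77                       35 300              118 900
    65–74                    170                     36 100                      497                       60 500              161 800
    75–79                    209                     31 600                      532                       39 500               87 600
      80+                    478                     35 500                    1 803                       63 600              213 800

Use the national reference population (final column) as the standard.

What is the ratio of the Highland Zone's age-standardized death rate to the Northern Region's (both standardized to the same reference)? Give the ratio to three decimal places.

Age-specific rates per 1 000 for the Highland Zone: 0.646, 1.271, 4.709, 6.614, 13.465.
For the Northern Region: 1.074, 2.181, 8.215, 13.468, 28.349.
Standard total = 669 400; weights = 0.1304, 0.1776, 0.2417, 0.1309, 0.3194.
The Highland Zone: 0.1304×0.646 + 0.1776×1.271 + 0.2417×4.709 + 0.1309×6.614 + 0.3194×13.465 = 6.6143 per 1 000.
The Northern Region: 0.1304×1.074 + 0.1776×2.181 + 0.2417×8.215 + 0.1309×13.468 + 0.3194×28.349 = 13.3300 per 1 000.
Ratio = 6.6143 ÷ 13.3300 = 0.49620.

0.496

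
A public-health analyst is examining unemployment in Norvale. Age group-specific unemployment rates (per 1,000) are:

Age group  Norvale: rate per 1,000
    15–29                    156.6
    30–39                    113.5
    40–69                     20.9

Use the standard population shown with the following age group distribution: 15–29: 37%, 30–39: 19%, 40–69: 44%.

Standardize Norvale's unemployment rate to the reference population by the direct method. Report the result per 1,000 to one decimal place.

88.7

Standard weights: 0.37, 0.19, 0.44.
Standardized rate: 0.3700×156.6 + 0.1900×113.5 + 0.4400×20.9 = 88.7030 per 1,000.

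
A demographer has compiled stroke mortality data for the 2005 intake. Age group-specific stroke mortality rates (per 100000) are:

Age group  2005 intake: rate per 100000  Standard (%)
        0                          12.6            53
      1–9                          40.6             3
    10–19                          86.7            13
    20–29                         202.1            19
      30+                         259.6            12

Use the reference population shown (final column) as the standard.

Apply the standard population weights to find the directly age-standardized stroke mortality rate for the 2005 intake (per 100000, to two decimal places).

88.72

Standard weights: 0.53, 0.03, 0.13, 0.19, 0.12.
Standardized rate: 0.5300×12.6 + 0.0300×40.6 + 0.1300×86.7 + 0.1900×202.1 + 0.1200×259.6 = 88.7180 per 100000.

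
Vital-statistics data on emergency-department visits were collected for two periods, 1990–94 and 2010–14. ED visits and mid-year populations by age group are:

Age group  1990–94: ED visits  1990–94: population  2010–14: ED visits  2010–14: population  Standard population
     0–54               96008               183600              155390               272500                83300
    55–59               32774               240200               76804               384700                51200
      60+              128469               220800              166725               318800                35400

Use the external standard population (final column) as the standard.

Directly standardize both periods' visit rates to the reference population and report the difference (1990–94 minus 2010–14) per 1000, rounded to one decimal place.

-30.0

Age-specific rates per 1000 for 1990–94: 522.919, 136.445, 581.834.
For 2010–14: 570.239, 199.646, 522.977.
Standard total = 169900; weights = 0.4903, 0.3014, 0.2084.
1990–94: 0.4903×522.919 + 0.3014×136.445 + 0.2084×581.834 = 418.7291 per 1000.
2010–14: 0.4903×570.239 + 0.3014×199.646 + 0.2084×522.977 = 448.7119 per 1000.
Difference = 418.7291 − 448.7119 = -29.9827.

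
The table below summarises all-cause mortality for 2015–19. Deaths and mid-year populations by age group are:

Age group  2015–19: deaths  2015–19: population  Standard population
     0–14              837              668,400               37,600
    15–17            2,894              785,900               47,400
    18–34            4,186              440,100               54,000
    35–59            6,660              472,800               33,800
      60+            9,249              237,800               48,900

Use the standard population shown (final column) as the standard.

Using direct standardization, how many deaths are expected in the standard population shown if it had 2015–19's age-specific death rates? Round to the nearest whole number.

Age-specific rates per 1,000 for 2015–19: 1.252, 3.682, 9.511, 14.086, 38.894.
Expected deaths = Σ (standard pop × age-specific rate ÷ 1,000)
= 37,600×1.252/1,000 + 47,400×3.682/1,000 + 54,000×9.511/1,000 + 33,800×14.086/1,000 + 48,900×38.894/1,000
= 47.08 + 174.55 + 513.62 + 476.12 + 1901.92 = 3113.28.

3113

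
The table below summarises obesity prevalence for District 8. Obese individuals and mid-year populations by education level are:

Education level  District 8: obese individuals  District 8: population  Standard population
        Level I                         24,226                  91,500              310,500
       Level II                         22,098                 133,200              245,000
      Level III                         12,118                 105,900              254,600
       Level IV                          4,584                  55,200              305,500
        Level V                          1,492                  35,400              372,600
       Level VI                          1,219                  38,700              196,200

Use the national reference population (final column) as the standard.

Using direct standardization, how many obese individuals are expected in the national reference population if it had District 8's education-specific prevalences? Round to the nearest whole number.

Education-specific rates per 1,000 for District 8: 264.765, 165.901, 114.429, 83.043, 42.147, 31.499.
Expected obese individuals = Σ (standard pop × education-specific rate ÷ 1,000)
= 310,500×264.765/1,000 + 245,000×165.901/1,000 + 254,600×114.429/1,000 + 305,500×83.043/1,000 + 372,600×42.147/1,000 + 196,200×31.499/1,000
= 82209.54 + 40645.72 + 29133.55 + 25369.78 + 15703.93 + 6180.05 = 199242.57.

199243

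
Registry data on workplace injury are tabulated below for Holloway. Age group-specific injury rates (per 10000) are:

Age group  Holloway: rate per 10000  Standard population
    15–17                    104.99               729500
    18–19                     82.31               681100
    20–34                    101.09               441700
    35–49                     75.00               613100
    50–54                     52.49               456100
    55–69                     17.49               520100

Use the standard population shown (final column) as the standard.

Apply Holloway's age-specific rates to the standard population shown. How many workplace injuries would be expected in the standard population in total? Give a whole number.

25632

Expected workplace injuries = Σ (standard pop × age-specific rate ÷ 10000)
= 729500×104.99/10000 + 681100×82.31/10000 + 441700×101.09/10000 + 613100×75.00/10000 + 456100×52.49/10000 + 520100×17.49/10000
= 7659.02 + 5606.13 + 4465.15 + 4598.25 + 2394.07 + 909.65 = 25632.27.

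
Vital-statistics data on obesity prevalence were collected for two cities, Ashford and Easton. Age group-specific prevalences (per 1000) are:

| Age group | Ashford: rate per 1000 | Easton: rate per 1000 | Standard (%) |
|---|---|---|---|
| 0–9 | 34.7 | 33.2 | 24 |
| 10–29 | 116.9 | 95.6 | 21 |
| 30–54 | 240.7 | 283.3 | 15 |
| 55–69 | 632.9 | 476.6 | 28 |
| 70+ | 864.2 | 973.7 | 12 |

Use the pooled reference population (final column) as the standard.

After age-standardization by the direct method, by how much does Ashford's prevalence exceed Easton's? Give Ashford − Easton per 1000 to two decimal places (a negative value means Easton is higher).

29.07

Standard weights: 0.24, 0.21, 0.15, 0.28, 0.12.
Ashford: 0.2400×34.7 + 0.2100×116.9 + 0.1500×240.7 + 0.2800×632.9 + 0.1200×864.2 = 349.8980 per 1000.
Easton: 0.2400×33.2 + 0.2100×95.6 + 0.1500×283.3 + 0.2800×476.6 + 0.1200×973.7 = 320.8310 per 1000.
Difference = 349.8980 − 320.8310 = 29.0670.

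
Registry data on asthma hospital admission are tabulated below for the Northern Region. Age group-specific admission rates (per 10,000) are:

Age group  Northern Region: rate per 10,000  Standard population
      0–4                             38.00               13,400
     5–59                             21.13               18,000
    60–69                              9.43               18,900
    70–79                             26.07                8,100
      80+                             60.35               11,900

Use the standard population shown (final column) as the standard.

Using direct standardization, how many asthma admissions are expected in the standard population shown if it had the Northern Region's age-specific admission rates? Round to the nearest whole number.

Expected asthma admissions = Σ (standard pop × age-specific rate ÷ 10,000)
= 13,400×38.00/10,000 + 18,000×21.13/10,000 + 18,900×9.43/10,000 + 8,100×26.07/10,000 + 11,900×60.35/10,000
= 50.92 + 38.03 + 17.82 + 21.12 + 71.82 = 199.71.

200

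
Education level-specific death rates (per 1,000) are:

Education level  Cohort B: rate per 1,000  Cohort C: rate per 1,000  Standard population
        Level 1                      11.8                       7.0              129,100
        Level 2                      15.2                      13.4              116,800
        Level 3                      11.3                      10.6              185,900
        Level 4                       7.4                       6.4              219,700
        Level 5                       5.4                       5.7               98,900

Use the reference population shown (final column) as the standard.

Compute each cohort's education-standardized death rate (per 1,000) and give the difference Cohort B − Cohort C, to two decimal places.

Standard total = 750,400; weights = 0.1720, 0.1557, 0.2477, 0.2928, 0.1318.
Cohort B: 0.1720×11.8 + 0.1557×15.2 + 0.2477×11.3 + 0.2928×7.4 + 0.1318×5.4 = 10.0736 per 1,000.
Cohort C: 0.1720×7.0 + 0.1557×13.4 + 0.2477×10.6 + 0.2928×6.4 + 0.1318×5.7 = 8.5410 per 1,000.
Difference = 10.0736 − 8.5410 = 1.5326.

1.53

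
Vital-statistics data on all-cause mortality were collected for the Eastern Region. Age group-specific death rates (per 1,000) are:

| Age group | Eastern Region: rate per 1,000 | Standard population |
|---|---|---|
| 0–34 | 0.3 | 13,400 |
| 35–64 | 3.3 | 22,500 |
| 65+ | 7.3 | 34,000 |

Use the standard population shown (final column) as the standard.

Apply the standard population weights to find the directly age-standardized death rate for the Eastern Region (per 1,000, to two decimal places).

4.67

Standard total = 69,900; weights = 0.1917, 0.3219, 0.4864.
Standardized rate: 0.1917×0.3 + 0.3219×3.3 + 0.4864×7.3 = 4.6705 per 1,000.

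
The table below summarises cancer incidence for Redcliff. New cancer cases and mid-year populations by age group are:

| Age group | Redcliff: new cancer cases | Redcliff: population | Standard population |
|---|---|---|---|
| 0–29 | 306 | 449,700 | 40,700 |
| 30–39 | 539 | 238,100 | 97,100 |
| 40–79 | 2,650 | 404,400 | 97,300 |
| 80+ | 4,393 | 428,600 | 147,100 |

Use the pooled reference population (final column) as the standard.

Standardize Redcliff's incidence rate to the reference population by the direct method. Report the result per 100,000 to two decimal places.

Age-specific rates per 100,000 for Redcliff: 68.05, 226.38, 655.29, 1024.97.
Standard total = 382,200; weights = 0.1065, 0.2541, 0.2546, 0.3849.
Standardized rate: 0.1065×68.05 + 0.2541×226.38 + 0.2546×655.29 + 0.3849×1024.97 = 626.0668 per 100,000.

626.07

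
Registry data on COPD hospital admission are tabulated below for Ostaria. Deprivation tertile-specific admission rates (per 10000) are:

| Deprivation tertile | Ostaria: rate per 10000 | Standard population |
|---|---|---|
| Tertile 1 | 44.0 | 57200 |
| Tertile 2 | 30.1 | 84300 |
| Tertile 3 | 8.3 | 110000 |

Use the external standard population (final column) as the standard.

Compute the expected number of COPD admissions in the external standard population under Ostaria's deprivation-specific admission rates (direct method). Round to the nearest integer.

597

Expected COPD admissions = Σ (standard pop × deprivation-specific rate ÷ 10000)
= 57200×44.0/10000 + 84300×30.1/10000 + 110000×8.3/10000
= 251.68 + 253.74 + 91.30 = 596.72.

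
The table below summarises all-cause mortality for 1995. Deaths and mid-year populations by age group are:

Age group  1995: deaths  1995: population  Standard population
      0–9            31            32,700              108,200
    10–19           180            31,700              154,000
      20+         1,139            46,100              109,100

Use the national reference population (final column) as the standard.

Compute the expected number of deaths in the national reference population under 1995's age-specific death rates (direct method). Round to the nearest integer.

Age-specific rates per 1,000 for 1995: 0.948, 5.678, 24.707.
Expected deaths = Σ (standard pop × age-specific rate ÷ 1,000)
= 108,200×0.948/1,000 + 154,000×5.678/1,000 + 109,100×24.707/1,000
= 102.57 + 874.45 + 2695.55 = 3672.57.

3673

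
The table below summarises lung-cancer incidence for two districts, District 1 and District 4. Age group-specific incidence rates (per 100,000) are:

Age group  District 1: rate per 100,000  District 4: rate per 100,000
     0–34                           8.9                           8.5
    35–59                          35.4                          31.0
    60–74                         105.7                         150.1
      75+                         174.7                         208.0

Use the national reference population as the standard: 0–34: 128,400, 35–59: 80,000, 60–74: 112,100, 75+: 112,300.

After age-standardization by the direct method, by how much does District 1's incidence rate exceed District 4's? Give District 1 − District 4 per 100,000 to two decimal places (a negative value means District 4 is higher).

Standard total = 432,800; weights = 0.2967, 0.1848, 0.2590, 0.2595.
District 1: 0.2967×8.9 + 0.1848×35.4 + 0.2590×105.7 + 0.2595×174.7 = 81.8913 per 100,000.
District 4: 0.2967×8.5 + 0.1848×31.0 + 0.2590×150.1 + 0.2595×208.0 = 101.0998 per 100,000.
Difference = 81.8913 − 101.0998 = -19.2086.

-19.21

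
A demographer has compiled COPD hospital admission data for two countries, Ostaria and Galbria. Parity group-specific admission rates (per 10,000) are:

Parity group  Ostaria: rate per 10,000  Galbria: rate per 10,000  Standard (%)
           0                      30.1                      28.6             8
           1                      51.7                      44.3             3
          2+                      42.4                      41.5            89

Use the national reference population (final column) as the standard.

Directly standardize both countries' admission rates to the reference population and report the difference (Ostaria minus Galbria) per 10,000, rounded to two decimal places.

1.14

Standard weights: 0.08, 0.03, 0.89.
Ostaria: 0.0800×30.1 + 0.0300×51.7 + 0.8900×42.4 = 41.6950 per 10,000.
Galbria: 0.0800×28.6 + 0.0300×44.3 + 0.8900×41.5 = 40.5520 per 10,000.
Difference = 41.6950 − 40.5520 = 1.1430.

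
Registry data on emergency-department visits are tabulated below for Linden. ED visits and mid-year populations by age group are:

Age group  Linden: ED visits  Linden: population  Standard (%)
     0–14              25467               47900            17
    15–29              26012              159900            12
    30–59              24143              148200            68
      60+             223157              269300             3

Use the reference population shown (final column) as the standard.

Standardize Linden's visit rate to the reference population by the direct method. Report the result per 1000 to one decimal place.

245.5

Age-specific rates per 1000 for Linden: 531.670, 162.677, 162.908, 828.656.
Standard weights: 0.17, 0.12, 0.68, 0.03.
Standardized rate: 0.1700×531.670 + 0.1200×162.677 + 0.6800×162.908 + 0.0300×828.656 = 245.5424 per 1000.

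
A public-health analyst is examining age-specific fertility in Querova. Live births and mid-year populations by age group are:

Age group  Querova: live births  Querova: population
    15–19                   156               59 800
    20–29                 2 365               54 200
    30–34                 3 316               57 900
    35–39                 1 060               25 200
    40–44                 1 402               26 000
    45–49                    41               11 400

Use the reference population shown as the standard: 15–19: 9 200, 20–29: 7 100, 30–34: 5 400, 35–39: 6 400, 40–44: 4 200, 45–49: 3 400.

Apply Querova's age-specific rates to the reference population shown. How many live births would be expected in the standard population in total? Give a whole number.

Age-specific rates per 1 000 for Querova: 2.609, 43.635, 57.271, 42.063, 53.923, 3.596.
Expected live births = Σ (standard pop × age-specific rate ÷ 1 000)
= 9 200×2.609/1 000 + 7 100×43.635/1 000 + 5 400×57.271/1 000 + 6 400×42.063/1 000 + 4 200×53.923/1 000 + 3 400×3.596/1 000
= 24.00 + 309.81 + 309.26 + 269.21 + 226.48 + 12.23 = 1150.98.

1151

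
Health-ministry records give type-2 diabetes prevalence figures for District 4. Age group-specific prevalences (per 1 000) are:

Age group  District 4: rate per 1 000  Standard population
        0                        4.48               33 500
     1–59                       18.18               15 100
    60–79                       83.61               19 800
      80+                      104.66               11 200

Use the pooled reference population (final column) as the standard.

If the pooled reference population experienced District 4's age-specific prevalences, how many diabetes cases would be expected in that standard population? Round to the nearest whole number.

Expected diabetes cases = Σ (standard pop × age-specific rate ÷ 1 000)
= 33 500×4.48/1 000 + 15 100×18.18/1 000 + 19 800×83.61/1 000 + 11 200×104.66/1 000
= 150.08 + 274.52 + 1655.48 + 1172.19 = 3252.27.

3252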